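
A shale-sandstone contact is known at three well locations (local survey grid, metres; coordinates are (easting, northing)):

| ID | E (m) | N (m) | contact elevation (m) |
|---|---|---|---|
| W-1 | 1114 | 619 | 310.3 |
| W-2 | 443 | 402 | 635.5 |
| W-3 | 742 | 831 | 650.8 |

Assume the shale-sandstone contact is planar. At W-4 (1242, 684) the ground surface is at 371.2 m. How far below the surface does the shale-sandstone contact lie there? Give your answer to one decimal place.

111.6 m

Let the plane be z = a·E + b·N + c.
W-2−W-1: −671a − 217b = 325.2;  W-3−W-1: −372a + 212b = 340.5.
Solving gives a = −0.640566, b = 0.482120.
Then c = 310.3 − a·1114 − b·619 = 725.46.
At (1242, 684): z_contact = −795.58 + 329.77 + 725.46 = 259.65 m.
Depth below ground = 371.2 − 259.65 = 111.6 m.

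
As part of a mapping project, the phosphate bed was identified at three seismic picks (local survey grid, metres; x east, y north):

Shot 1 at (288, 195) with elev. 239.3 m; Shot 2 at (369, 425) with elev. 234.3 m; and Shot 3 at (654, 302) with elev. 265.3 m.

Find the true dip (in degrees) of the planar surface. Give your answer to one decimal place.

5.8°

Two edge vectors: Shot 1→Shot 2 = (81, 230, -5), Shot 1→Shot 3 = (366, 107, 26).
Normal n = (Shot 1→Shot 2) × (Shot 1→Shot 3) = (6515, -3936, -75513).
So ∂z/∂x = −n_x/n_z = 0.08628 and ∂z/∂y = −n_y/n_z = −0.05212.
Gradient magnitude |∇z| = √(a² + b²) = √(0.00744 + 0.00272) = 0.10080.
True dip = arctan(0.10080) = 5.8°, dipping toward WNW (azimuth ≈ 301°).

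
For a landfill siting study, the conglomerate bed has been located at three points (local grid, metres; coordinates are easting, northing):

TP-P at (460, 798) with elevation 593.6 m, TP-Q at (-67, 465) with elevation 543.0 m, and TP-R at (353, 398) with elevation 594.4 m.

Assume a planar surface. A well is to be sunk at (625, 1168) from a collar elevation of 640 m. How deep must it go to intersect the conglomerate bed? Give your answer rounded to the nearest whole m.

39 m

Let the plane be z = a·easting + b·northing + c.
TP-Q−TP-P: −527a − 333b = −50.6;  TP-R−TP-P: −107a − 400b = 0.8.
Solving gives a = 0.11707, b = −0.03332.
Then c = 593.6 − a·460 − b·798 = 566.34.
At (625, 1168): z_contact = 73.2 − 38.9 + 566.34 = 600.6 m.
Depth below ground = 640 − 600.6 = 39 m.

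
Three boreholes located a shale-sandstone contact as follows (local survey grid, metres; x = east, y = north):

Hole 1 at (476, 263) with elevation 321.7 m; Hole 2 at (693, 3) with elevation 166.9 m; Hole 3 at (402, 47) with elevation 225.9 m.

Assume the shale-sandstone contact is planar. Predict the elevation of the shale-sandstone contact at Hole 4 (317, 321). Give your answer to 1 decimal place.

370.5 m

Two edge vectors: Hole 1→Hole 2 = (217, -260, -154.8), Hole 1→Hole 3 = (-74, -216, -95.8).
Normal n = (Hole 1→Hole 2) × (Hole 1→Hole 3) = (-8528.8, 32243.8, -66112).
So ∂z/∂x = −n_x/n_z = −0.12901 and ∂z/∂y = −n_y/n_z = 0.48771.
Intercept c from Hole 1: 321.7 + 61.41 − 128.27 = 254.84.
At (317, 321): z = −40.9 + 156.6 + 254.84 = 370.5 m.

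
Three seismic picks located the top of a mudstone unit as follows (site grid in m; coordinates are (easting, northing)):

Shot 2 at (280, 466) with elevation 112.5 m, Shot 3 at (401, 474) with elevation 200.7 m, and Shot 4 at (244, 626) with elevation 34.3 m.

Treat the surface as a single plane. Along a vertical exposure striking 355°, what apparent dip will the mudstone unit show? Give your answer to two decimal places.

Two edge vectors: Shot 2→Shot 3 = (121, 8, 88.2), Shot 2→Shot 4 = (-36, 160, -78.2).
Normal n = (Shot 2→Shot 3) × (Shot 2→Shot 4) = (-14737.6, 6287, 19648).
So ∂z/∂E = −n_x/n_z = 0.75008 and ∂z/∂N = −n_y/n_z = −0.31998.
Unit vector along 355° is (sin 355°, cos 355°) = (-0.0872, 0.9962).
Slope in that direction = a·(-0.0872) + b·(0.9962) = −0.38414.
Apparent dip = arctan|0.38414| = 21.01° (true dip is 39.2°, so apparent ≤ true as expected).

21.01°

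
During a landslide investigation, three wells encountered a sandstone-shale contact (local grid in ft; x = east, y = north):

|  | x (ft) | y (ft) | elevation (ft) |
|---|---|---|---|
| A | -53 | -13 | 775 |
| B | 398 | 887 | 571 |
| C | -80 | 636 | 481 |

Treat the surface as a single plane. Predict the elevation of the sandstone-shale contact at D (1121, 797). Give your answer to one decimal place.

911.7 ft

Two edge vectors: A→B = (451, 900, -204), A→C = (-27, 649, -294).
Normal n = (A→B) × (A→C) = (-132204, 138102, 316999).
So ∂z/∂x = −n_x/n_z = 0.417049 and ∂z/∂y = −n_y/n_z = −0.435654.
Intercept c from A: 775 + 22.10 − 5.66 = 791.44.
At (1121, 797): z = 467.5 − 347.2 + 791.44 = 911.7 ft.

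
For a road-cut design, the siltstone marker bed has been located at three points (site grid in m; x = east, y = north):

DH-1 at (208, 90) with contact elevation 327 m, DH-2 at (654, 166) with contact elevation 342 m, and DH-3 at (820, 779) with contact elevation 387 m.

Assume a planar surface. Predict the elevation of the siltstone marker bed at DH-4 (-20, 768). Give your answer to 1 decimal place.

367.7 m

Two edge vectors: DH-1→DH-2 = (446, 76, 15), DH-1→DH-3 = (612, 689, 60).
Normal n = (DH-1→DH-2) × (DH-1→DH-3) = (-5775, -17580, 260782).
So ∂z/∂x = −n_x/n_z = 0.02214 and ∂z/∂y = −n_y/n_z = 0.06741.
Intercept c from DH-1: 327 − 4.61 − 6.07 = 316.33.
At (-20, 768): z = −0.4 + 51.8 + 316.33 = 367.7 m.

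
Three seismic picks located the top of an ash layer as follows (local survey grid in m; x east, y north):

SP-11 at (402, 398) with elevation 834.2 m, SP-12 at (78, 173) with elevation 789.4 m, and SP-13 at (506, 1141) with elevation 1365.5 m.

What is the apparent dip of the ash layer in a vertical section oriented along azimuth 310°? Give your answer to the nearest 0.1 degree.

38.6°

Let the plane be z = a·x + b·y + c.
SP-12−SP-11: −324a − 225b = −44.8;  SP-13−SP-11: 104a + 743b = 531.3.
Solving gives a = −0.39689, b = 0.77063.
Unit vector along 310° is (sin 310°, cos 310°) = (-0.7660, 0.6428).
Slope in that direction = a·(-0.7660) + b·(0.6428) = 0.79938.
Apparent dip = arctan|0.79938| = 38.6° (true dip is 40.9°, so apparent ≤ true as expected).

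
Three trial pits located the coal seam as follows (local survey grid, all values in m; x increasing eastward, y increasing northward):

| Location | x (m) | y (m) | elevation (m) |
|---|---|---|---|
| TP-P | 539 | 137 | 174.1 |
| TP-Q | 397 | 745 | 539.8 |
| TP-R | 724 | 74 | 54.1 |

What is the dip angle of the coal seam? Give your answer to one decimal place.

Let the plane be z = a·x + b·y + c.
TP-Q−TP-P: −142a + 608b = 365.7;  TP-R−TP-P: 185a − 63b = −120.
Solving gives a = −0.48217, b = 0.48887.
Gradient magnitude |∇z| = √(a² + b²) = √(0.23249 + 0.23899) = 0.68664.
True dip = arctan(0.68664) = 34.5°, dipping toward SE (azimuth ≈ 135°).

34.5°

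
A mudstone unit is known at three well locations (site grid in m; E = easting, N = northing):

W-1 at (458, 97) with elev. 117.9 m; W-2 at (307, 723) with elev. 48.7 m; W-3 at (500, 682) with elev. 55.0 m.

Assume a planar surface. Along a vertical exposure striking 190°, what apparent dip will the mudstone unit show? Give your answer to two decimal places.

Two edge vectors: W-1→W-2 = (-151, 626, -69.2), W-1→W-3 = (42, 585, -62.9).
Normal n = (W-1→W-2) × (W-1→W-3) = (1106.6, -12404.3, -114627).
So ∂z/∂E = −n_x/n_z = 0.00965 and ∂z/∂N = −n_y/n_z = −0.10821.
Unit vector along 190° is (sin 190°, cos 190°) = (-0.1736, -0.9848).
Slope in that direction = a·(-0.1736) + b·(-0.9848) = 0.10489.
Apparent dip = arctan|0.10489| = 5.99° (true dip is 6.2°, so apparent ≤ true as expected).

5.99°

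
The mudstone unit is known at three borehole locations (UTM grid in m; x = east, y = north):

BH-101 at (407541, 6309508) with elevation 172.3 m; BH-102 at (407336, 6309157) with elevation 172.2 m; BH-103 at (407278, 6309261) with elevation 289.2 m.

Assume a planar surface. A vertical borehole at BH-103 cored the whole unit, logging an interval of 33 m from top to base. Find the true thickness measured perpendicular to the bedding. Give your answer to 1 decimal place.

21.8 m

Let the plane be z = a·x + b·y + c.
BH-102−BH-101: −205a − 351b = −0.1;  BH-103−BH-101: −263a − 247b = 116.9.
Solving gives a = −0.98509, b = 0.57562.
|∇z| = √(a²+b²) = 1.14094, so dip δ = arctan(1.14094) = 48.77°.
True thickness = vertical thickness × cos δ = 33 × cos 48.77° = 21.8 m.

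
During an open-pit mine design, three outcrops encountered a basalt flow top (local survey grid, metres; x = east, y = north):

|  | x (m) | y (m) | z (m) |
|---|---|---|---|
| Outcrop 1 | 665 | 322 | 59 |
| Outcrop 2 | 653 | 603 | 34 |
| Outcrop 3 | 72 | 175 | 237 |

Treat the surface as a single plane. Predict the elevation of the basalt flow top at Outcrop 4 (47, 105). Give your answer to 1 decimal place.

250.9 m

Two edge vectors: Outcrop 1→Outcrop 2 = (-12, 281, -25), Outcrop 1→Outcrop 3 = (-593, -147, 178).
Normal n = (Outcrop 1→Outcrop 2) × (Outcrop 1→Outcrop 3) = (46343, 16961, 168397).
So ∂z/∂x = −n_x/n_z = −0.27520 and ∂z/∂y = −n_y/n_z = −0.10072.
Intercept c from Outcrop 1: 59 + 183.01 + 32.43 = 274.44.
At (47, 105): z = −12.9 − 10.6 + 274.44 = 250.9 m.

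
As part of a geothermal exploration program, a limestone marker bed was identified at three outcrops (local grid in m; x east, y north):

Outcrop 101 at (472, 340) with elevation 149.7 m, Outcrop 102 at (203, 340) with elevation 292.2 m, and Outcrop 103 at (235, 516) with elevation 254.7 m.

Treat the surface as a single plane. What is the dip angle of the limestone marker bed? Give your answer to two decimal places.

Two edge vectors: Outcrop 101→Outcrop 102 = (-269, 0, 142.5), Outcrop 101→Outcrop 103 = (-237, 176, 105).
Normal n = (Outcrop 101→Outcrop 102) × (Outcrop 101→Outcrop 103) = (-25080, -5527.5, -47344).
So ∂z/∂x = −n_x/n_z = −0.52974 and ∂z/∂y = −n_y/n_z = −0.11675.
Gradient magnitude |∇z| = √(a² + b²) = √(0.28062 + 0.01363) = 0.54245.
True dip = arctan(0.54245) = 28.48°, dipping toward ENE (azimuth ≈ 078°).

28.48°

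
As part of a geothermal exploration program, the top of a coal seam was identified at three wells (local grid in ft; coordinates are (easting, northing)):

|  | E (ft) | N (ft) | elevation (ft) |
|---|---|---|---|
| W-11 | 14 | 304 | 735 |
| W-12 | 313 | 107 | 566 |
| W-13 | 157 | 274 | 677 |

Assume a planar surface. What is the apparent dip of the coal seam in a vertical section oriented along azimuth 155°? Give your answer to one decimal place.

24.8°

Two edge vectors: W-11→W-12 = (299, -197, -169), W-11→W-13 = (143, -30, -58).
Normal n = (W-11→W-12) × (W-11→W-13) = (6356, -6825, 19201).
So ∂z/∂E = −n_x/n_z = −0.33102 and ∂z/∂N = −n_y/n_z = 0.35545.
Unit vector along 155° is (sin 155°, cos 155°) = (0.4226, -0.9063).
Slope in that direction = a·(0.4226) + b·(-0.9063) = −0.46204.
Apparent dip = arctan|0.46204| = 24.8° (true dip is 25.9°, so apparent ≤ true as expected).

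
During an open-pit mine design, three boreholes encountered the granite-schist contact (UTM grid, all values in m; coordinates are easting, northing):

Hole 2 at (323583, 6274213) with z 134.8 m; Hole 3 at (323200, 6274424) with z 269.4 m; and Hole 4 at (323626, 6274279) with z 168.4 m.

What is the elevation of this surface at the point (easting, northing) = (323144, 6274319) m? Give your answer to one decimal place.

215.3 m

Two edge vectors: Hole 2→Hole 3 = (-383, 211, 134.6), Hole 2→Hole 4 = (43, 66, 33.6).
Normal n = (Hole 2→Hole 3) × (Hole 2→Hole 4) = (-1794, 18656.6, -34351).
So ∂z/∂easting = −n_x/n_z = −0.052225554 and ∂z/∂northing = −n_y/n_z = 0.543116649.
Intercept c from Hole 2: 134.8 + 16899.30 − 3407629.54 = −3390595.44.
At (323144, 6274319): z = −16876.4 + 3407687.1 − 3390595.44 = 215.3 m.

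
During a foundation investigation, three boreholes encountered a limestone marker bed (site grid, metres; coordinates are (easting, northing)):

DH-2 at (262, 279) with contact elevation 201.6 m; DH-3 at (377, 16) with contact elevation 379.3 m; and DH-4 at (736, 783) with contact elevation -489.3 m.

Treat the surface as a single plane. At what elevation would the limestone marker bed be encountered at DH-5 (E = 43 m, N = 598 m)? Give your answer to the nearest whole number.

26 m

Let the plane be z = a·E + b·N + c.
DH-3−DH-2: 115a − 263b = 177.7;  DH-4−DH-2: 474a + 504b = −690.9.
Solving gives a = −0.50457, b = −0.89630.
Then c = 201.6 − a·262 − b·279 = 583.86.
At (43, 598): z = −21.7 − 536.0 + 583.86 = 26.2 m.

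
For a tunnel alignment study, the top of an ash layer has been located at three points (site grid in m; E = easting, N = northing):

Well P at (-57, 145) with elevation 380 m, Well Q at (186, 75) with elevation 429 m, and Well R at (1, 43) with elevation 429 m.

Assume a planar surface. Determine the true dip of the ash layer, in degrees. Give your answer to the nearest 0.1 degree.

Two edge vectors: Well P→Well Q = (243, -70, 49), Well P→Well R = (58, -102, 49).
Normal n = (Well P→Well Q) × (Well P→Well R) = (1568, -9065, -20726).
So ∂z/∂E = −n_x/n_z = 0.07565 and ∂z/∂N = −n_y/n_z = −0.43737.
Gradient magnitude |∇z| = √(a² + b²) = √(0.00572 + 0.19130) = 0.44387.
True dip = arctan(0.44387) = 23.9°, dipping toward N (azimuth ≈ 350°).

23.9°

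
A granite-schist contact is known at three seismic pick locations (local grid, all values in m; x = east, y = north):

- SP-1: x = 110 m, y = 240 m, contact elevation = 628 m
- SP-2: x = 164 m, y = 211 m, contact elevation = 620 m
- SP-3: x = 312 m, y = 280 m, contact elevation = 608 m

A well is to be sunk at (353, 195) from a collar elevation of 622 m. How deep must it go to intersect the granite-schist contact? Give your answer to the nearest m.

24 m

Two edge vectors: SP-1→SP-2 = (54, -29, -8), SP-1→SP-3 = (202, 40, -20).
Normal n = (SP-1→SP-2) × (SP-1→SP-3) = (900, -536, 8018).
So ∂z/∂x = −n_x/n_z = −0.11225 and ∂z/∂y = −n_y/n_z = 0.06685.
Intercept c from SP-1: 628 + 12.35 − 16.04 = 624.30.
At (353, 195): z_contact = −39.6 + 13.0 + 624.30 = 597.7 m.
Depth below ground = 622 − 597.7 = 24 m.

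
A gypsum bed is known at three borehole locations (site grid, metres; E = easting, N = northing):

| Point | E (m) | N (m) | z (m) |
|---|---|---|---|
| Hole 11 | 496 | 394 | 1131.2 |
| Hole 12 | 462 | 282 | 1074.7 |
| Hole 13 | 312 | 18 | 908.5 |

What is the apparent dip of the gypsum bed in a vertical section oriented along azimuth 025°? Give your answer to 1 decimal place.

Two edge vectors: Hole 11→Hole 12 = (-34, -112, -56.5), Hole 11→Hole 13 = (-184, -376, -222.7).
Normal n = (Hole 11→Hole 12) × (Hole 11→Hole 13) = (3698.4, 2824.2, -7824).
So ∂z/∂E = −n_x/n_z = 0.47270 and ∂z/∂N = −n_y/n_z = 0.36097.
Unit vector along 025° is (sin 25°, cos 25°) = (0.4226, 0.9063).
Slope in that direction = a·(0.4226) + b·(0.9063) = 0.52692.
Apparent dip = arctan|0.52692| = 27.8° (true dip is 30.7°, so apparent ≤ true as expected).

27.8°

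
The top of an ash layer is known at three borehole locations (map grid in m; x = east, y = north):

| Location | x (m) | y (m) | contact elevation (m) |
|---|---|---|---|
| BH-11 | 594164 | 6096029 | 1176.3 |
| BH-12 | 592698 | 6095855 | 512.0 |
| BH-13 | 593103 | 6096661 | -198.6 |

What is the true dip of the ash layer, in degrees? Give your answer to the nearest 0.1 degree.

52.9°

Two edge vectors: BH-11→BH-12 = (-1466, -174, -664.3), BH-11→BH-13 = (-1061, 632, -1374.9).
Normal n = (BH-11→BH-12) × (BH-11→BH-13) = (659070.2, -1310781.1, -1111126).
So ∂z/∂x = −n_x/n_z = 0.59316 and ∂z/∂y = −n_y/n_z = −1.17969.
Gradient magnitude |∇z| = √(a² + b²) = √(0.35183 + 1.39166) = 1.32041.
True dip = arctan(1.32041) = 52.9°, dipping toward NNW (azimuth ≈ 333°).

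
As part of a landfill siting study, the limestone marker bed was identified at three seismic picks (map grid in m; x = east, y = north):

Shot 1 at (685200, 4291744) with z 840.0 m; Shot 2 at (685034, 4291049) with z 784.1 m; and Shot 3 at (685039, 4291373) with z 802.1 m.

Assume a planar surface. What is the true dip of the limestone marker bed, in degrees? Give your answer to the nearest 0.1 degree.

7.1°

Let the plane be z = a·x + b·y + c.
Shot 2−Shot 1: −166a − 695b = −55.9;  Shot 3−Shot 1: −161a − 371b = −37.9.
Solving gives a = 0.11134, b = 0.05384.
Gradient magnitude |∇z| = √(a² + b²) = √(0.01240 + 0.00290) = 0.12368.
True dip = arctan(0.12368) = 7.1°, dipping toward WSW (azimuth ≈ 244°).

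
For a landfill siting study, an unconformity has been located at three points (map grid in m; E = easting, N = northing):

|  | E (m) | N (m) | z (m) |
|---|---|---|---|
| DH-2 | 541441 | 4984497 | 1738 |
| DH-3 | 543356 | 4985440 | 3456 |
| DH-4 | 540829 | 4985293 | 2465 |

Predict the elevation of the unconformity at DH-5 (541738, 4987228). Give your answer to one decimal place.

5010.1 m

Two edge vectors: DH-2→DH-3 = (1915, 943, 1718), DH-2→DH-4 = (-612, 796, 727).
Normal n = (DH-2→DH-3) × (DH-2→DH-4) = (-681967, -2443621, 2101456).
So ∂z/∂E = −n_x/n_z = 0.324521189 and ∂z/∂N = −n_y/n_z = 1.162822824.
Intercept c from DH-2: 1738 − 175709.08 − 5796086.88 = −5970057.95.
At (541738, 4987228): z = 175805.5 + 5799262.5 − 5970057.95 = 5010.1 m.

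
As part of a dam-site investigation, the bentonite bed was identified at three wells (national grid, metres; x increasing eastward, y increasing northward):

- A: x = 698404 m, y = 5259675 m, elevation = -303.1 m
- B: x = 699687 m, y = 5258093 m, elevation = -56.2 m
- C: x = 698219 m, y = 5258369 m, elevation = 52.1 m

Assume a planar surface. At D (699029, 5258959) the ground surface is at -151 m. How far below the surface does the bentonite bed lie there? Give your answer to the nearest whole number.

Two edge vectors: A→B = (1283, -1582, 246.9), A→C = (-185, -1306, 355.2).
Normal n = (A→B) × (A→C) = (-239475, -501398.1, -1968268).
So ∂z/∂x = −n_x/n_z = −0.12166788 and ∂z/∂y = −n_y/n_z = −0.25474077.
Intercept c from A: -303.1 + 84973.34 + 1339853.64 = 1424523.88.
At (699029, 5258959): z_contact = −85049.4 − 1339671.2 + 1424523.88 = -196.7 m.
Depth below ground = -151 − (-196.7) = 46 m.

46 m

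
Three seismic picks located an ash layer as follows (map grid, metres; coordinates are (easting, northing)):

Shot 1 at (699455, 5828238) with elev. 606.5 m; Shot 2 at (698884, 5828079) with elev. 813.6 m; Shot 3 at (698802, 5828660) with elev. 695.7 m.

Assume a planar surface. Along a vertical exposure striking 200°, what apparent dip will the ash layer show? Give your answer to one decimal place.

Two edge vectors: Shot 1→Shot 2 = (-571, -159, 207.1), Shot 1→Shot 3 = (-653, 422, 89.2).
Normal n = (Shot 1→Shot 2) × (Shot 1→Shot 3) = (-101579, -84303.1, -344789).
So ∂z/∂E = −n_x/n_z = −0.29461 and ∂z/∂N = −n_y/n_z = −0.24451.
Unit vector along 200° is (sin 200°, cos 200°) = (-0.3420, -0.9397).
Slope in that direction = a·(-0.3420) + b·(-0.9397) = 0.33052.
Apparent dip = arctan|0.33052| = 18.3° (true dip is 20.9°, so apparent ≤ true as expected).

18.3°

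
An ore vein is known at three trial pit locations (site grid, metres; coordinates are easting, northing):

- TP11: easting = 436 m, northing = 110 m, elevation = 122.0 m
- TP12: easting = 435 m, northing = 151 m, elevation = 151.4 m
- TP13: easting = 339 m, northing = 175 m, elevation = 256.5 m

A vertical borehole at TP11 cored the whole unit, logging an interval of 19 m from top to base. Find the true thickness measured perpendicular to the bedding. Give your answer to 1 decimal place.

Let the plane be z = a·easting + b·northing + c.
TP12−TP11: −1a + 41b = 29.4;  TP13−TP11: −97a + 65b = 134.5.
Solving gives a = −0.92114, b = 0.69461.
|∇z| = √(a²+b²) = 1.15368, so dip δ = arctan(1.15368) = 49.08°.
True thickness = vertical thickness × cos δ = 19 × cos 49.08° = 12.4 m.

12.4 m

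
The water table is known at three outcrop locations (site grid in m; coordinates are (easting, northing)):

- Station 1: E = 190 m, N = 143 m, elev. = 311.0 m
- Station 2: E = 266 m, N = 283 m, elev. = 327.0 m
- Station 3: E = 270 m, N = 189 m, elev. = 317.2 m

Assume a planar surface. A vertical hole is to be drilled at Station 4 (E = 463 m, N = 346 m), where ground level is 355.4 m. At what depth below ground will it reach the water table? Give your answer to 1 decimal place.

Let the plane be z = a·E + b·N + c.
Station 2−Station 1: 76a + 140b = 16;  Station 3−Station 1: 80a + 46b = 6.2.
Solving gives a = 0.01713, b = 0.10498.
Then c = 311 − a·190 − b·143 = 292.73.
At (463, 346): z_contact = 7.93 + 36.32 + 292.73 = 336.99 m.
Depth below ground = 355.4 − 336.99 = 18.4 m.

18.4 m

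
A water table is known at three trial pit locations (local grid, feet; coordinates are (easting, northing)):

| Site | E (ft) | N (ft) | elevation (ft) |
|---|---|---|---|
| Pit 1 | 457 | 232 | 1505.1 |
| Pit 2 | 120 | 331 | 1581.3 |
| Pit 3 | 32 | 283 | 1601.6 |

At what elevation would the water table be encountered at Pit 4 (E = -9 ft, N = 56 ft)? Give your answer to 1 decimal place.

1612.2 ft

Let the plane be z = a·E + b·N + c.
Pit 2−Pit 1: −337a + 99b = 76.2;  Pit 3−Pit 1: −425a + 51b = 96.5.
Solving gives a = −0.22771, b = −0.00544.
Then c = 1505.1 − a·457 − b·232 = 1610.43.
At (-9, 56): z = 2.0 − 0.3 + 1610.43 = 1612.2 ft.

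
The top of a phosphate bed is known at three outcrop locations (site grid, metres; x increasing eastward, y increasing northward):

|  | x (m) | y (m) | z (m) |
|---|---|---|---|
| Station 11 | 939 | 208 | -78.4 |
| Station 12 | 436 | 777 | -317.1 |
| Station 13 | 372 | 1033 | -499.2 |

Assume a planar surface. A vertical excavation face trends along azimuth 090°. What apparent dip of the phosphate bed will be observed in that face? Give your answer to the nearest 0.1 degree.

Two edge vectors: Station 11→Station 12 = (-503, 569, -238.7), Station 11→Station 13 = (-567, 825, -420.8).
Normal n = (Station 11→Station 12) × (Station 11→Station 13) = (-42507.7, -76319.5, -92352).
So ∂z/∂x = −n_x/n_z = −0.46028 and ∂z/∂y = −n_y/n_z = −0.82640.
Unit vector along 090° is (sin 90°, cos 90°) = (1.0000, 0.0000).
Slope in that direction = a·(1.0000) + b·(0.0000) = −0.46028.
Apparent dip = arctan|0.46028| = 24.7° (true dip is 43.4°, so apparent ≤ true as expected).

24.7°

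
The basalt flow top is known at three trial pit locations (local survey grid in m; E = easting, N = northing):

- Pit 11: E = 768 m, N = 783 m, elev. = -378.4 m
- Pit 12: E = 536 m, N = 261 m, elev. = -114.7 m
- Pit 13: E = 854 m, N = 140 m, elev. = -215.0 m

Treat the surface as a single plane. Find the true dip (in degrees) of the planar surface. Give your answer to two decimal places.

Let the plane be z = a·E + b·N + c.
Pit 12−Pit 11: −232a − 522b = 263.7;  Pit 13−Pit 11: 86a − 643b = 163.4.
Solving gives a = −0.43420, b = −0.31219.
Gradient magnitude |∇z| = √(a² + b²) = √(0.18853 + 0.09747) = 0.53479.
True dip = arctan(0.53479) = 28.14°, dipping toward NE (azimuth ≈ 054°).

28.14°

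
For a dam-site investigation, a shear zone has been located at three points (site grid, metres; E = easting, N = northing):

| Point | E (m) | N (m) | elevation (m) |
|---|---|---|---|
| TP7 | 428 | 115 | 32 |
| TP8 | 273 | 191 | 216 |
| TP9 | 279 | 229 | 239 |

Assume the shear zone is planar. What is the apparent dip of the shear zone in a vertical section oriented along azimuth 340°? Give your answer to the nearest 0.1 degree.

Let the plane be z = a·E + b·N + c.
TP8−TP7: −155a + 76b = 184;  TP9−TP7: −149a + 114b = 207.
Solving gives a = −0.82635, b = 0.73574.
Unit vector along 340° is (sin 340°, cos 340°) = (-0.3420, 0.9397).
Slope in that direction = a·(-0.3420) + b·(0.9397) = 0.97400.
Apparent dip = arctan|0.97400| = 44.2° (true dip is 47.9°, so apparent ≤ true as expected).

44.2°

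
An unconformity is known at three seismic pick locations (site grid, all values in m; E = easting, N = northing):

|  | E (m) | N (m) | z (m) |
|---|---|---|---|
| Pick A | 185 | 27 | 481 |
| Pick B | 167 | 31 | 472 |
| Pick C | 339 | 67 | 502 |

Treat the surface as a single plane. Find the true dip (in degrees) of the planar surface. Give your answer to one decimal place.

Let the plane be z = a·E + b·N + c.
Pick B−Pick A: −18a + 4b = −9;  Pick C−Pick A: 154a + 40b = 21.
Solving gives a = 0.33234, b = −0.75449.
Gradient magnitude |∇z| = √(a² + b²) = √(0.11045 + 0.56926) = 0.82444.
True dip = arctan(0.82444) = 39.5°, dipping toward NNW (azimuth ≈ 336°).

39.5°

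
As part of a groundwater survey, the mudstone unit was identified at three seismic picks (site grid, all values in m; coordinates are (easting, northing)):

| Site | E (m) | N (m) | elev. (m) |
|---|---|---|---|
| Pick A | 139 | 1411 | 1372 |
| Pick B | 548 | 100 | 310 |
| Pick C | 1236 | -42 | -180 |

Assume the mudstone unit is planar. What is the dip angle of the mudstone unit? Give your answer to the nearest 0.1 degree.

Let the plane be z = a·E + b·N + c.
Pick B−Pick A: 409a − 1311b = −1062;  Pick C−Pick A: 1097a − 1453b = −1552.
Solving gives a = −0.58252, b = 0.62834.
Gradient magnitude |∇z| = √(a² + b²) = √(0.33933 + 0.39481) = 0.85682.
True dip = arctan(0.85682) = 40.6°, dipping toward SE (azimuth ≈ 137°).

40.6°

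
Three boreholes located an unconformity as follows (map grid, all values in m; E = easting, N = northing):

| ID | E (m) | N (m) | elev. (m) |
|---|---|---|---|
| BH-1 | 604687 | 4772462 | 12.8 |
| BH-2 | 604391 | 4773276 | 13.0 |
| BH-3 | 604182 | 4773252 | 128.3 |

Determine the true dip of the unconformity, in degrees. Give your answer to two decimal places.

Let the plane be z = a·E + b·N + c.
BH-2−BH-1: −296a + 814b = 0.2;  BH-3−BH-1: −505a + 790b = 115.5.
Solving gives a = −0.52959, b = −0.19233.
Gradient magnitude |∇z| = √(a² + b²) = √(0.28046 + 0.03699) = 0.56343.
True dip = arctan(0.56343) = 29.40°, dipping toward ENE (azimuth ≈ 070°).

29.40°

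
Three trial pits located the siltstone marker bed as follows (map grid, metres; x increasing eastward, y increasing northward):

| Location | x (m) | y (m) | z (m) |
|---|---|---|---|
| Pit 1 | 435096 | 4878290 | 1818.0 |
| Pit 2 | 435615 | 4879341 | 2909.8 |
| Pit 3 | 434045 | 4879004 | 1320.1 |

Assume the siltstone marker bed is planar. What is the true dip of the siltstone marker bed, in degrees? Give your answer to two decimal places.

Two edge vectors: Pit 1→Pit 2 = (519, 1051, 1091.8), Pit 1→Pit 3 = (-1051, 714, -497.9).
Normal n = (Pit 1→Pit 2) × (Pit 1→Pit 3) = (-1302838.1, -889071.7, 1475167).
So ∂z/∂x = −n_x/n_z = 0.88318 and ∂z/∂y = −n_y/n_z = 0.60269.
Gradient magnitude |∇z| = √(a² + b²) = √(0.78001 + 0.36324) = 1.06923.
True dip = arctan(1.06923) = 46.92°, dipping toward SW (azimuth ≈ 236°).

46.92°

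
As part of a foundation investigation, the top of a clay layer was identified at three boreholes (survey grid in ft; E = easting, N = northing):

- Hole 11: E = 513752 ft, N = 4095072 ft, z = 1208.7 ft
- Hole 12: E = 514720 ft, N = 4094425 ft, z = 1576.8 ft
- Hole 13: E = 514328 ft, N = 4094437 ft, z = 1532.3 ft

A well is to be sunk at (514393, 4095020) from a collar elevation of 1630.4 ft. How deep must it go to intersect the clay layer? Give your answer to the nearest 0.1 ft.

Let the plane be z = a·E + b·N + c.
Hole 12−Hole 11: 968a − 647b = 368.1;  Hole 13−Hole 11: 576a − 635b = 323.6.
Solving gives a = 0.100716918, b = −0.418247331.
Then c = 1208.7 − a·513752 − b·4095072 = 1662218.11.
At (514393, 4095020): z_contact = 51808.08 − 1712731.18 + 1662218.11 = 1295.01 ft.
Depth below ground = 1630.4 − 1295.01 = 335.4 ft.

335.4 ft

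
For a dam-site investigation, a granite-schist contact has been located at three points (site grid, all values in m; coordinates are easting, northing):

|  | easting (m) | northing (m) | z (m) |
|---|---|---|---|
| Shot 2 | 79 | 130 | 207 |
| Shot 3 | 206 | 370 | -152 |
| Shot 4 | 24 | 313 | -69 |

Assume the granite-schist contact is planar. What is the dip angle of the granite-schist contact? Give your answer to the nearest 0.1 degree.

56.4°

Two edge vectors: Shot 2→Shot 3 = (127, 240, -359), Shot 2→Shot 4 = (-55, 183, -276).
Normal n = (Shot 2→Shot 3) × (Shot 2→Shot 4) = (-543, 54797, 36441).
So ∂z/∂easting = −n_x/n_z = 0.01490 and ∂z/∂northing = −n_y/n_z = −1.50372.
Gradient magnitude |∇z| = √(a² + b²) = √(0.00022 + 2.26117) = 1.50379.
True dip = arctan(1.50379) = 56.4°, dipping toward N (azimuth ≈ 359°).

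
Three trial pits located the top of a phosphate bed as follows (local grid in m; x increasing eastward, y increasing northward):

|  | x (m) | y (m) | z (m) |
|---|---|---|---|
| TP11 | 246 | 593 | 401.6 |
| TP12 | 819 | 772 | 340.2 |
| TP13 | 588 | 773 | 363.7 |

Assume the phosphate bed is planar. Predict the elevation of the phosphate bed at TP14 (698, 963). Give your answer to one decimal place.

349.2 m

Let the plane be z = a·x + b·y + c.
TP12−TP11: 573a + 179b = −61.4;  TP13−TP11: 342a + 180b = −37.9.
Solving gives a = −0.10181, b = −0.01712.
Then c = 401.6 − a·246 − b·593 = 436.80.
At (698, 963): z = −71.1 − 16.5 + 436.80 = 349.2 m.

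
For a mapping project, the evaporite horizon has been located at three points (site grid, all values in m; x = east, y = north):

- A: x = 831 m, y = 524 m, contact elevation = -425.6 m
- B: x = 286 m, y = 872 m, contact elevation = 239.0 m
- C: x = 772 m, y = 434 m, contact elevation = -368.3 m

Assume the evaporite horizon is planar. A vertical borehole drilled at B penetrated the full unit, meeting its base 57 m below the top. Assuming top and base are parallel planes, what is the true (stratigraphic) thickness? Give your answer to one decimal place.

Two edge vectors: A→B = (-545, 348, 664.6), A→C = (-59, -90, 57.3).
Normal n = (A→B) × (A→C) = (79754.4, -7982.9, 69582).
So ∂z/∂x = −n_x/n_z = −1.14619 and ∂z/∂y = −n_y/n_z = 0.11473.
|∇z| = √(a²+b²) = 1.15192, so dip δ = arctan(1.15192) = 49.04°.
True thickness = vertical thickness × cos δ = 57 × cos 49.04° = 37.4 m.

37.4 m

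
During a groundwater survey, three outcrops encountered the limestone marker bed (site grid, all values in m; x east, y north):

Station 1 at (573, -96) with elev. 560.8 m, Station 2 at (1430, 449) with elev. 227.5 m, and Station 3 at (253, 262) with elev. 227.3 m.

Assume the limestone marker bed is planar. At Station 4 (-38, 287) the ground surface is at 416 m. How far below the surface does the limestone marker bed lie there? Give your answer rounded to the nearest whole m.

247 m

Two edge vectors: Station 1→Station 2 = (857, 545, -333.3), Station 1→Station 3 = (-320, 358, -333.5).
Normal n = (Station 1→Station 2) × (Station 1→Station 3) = (-62436.1, 392465.5, 481206).
So ∂z/∂x = −n_x/n_z = 0.12975 and ∂z/∂y = −n_y/n_z = −0.81559.
Intercept c from Station 1: 560.8 − 74.35 − 78.30 = 408.16.
At (-38, 287): z_contact = −4.9 − 234.1 + 408.16 = 169.2 m.
Depth below ground = 416 − 169.2 = 247 m.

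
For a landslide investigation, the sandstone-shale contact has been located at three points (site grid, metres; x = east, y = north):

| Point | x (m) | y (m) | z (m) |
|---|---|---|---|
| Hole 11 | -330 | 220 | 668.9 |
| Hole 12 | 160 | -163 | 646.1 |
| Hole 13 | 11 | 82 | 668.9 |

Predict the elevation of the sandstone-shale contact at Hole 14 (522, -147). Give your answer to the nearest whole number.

666 m

Let the plane be z = a·x + b·y + c.
Hole 12−Hole 11: 490a − 383b = −22.8;  Hole 13−Hole 11: 341a − 138b = 0.
Solving gives a = 0.04996, b = 0.12344.
Then c = 668.9 − a·-330 − b·220 = 658.23.
At (522, -147): z = 26.1 − 18.1 + 658.23 = 666.2 m.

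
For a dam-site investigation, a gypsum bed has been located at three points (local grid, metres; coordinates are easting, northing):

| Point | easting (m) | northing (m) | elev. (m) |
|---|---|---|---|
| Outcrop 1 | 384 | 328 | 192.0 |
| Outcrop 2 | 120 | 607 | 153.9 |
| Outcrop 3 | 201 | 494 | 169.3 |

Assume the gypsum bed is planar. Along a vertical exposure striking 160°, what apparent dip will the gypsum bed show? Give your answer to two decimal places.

7.28°

Two edge vectors: Outcrop 1→Outcrop 2 = (-264, 279, -38.1), Outcrop 1→Outcrop 3 = (-183, 166, -22.7).
Normal n = (Outcrop 1→Outcrop 2) × (Outcrop 1→Outcrop 3) = (-8.7, 979.5, 7233).
So ∂z/∂easting = −n_x/n_z = 0.00120 and ∂z/∂northing = −n_y/n_z = −0.13542.
Unit vector along 160° is (sin 160°, cos 160°) = (0.3420, -0.9397).
Slope in that direction = a·(0.3420) + b·(-0.9397) = 0.12767.
Apparent dip = arctan|0.12767| = 7.28° (true dip is 7.7°, so apparent ≤ true as expected).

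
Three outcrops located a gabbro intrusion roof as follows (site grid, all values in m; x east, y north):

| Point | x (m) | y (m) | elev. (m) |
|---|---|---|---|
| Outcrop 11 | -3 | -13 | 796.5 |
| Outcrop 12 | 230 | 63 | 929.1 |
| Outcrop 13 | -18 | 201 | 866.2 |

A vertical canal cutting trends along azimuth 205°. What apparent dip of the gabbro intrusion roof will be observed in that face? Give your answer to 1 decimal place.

Let the plane be z = a·x + b·y + c.
Outcrop 12−Outcrop 11: 233a + 76b = 132.6;  Outcrop 13−Outcrop 11: −15a + 214b = 69.7.
Solving gives a = 0.45252, b = 0.35742.
Unit vector along 205° is (sin 205°, cos 205°) = (-0.4226, -0.9063).
Slope in that direction = a·(-0.4226) + b·(-0.9063) = −0.51517.
Apparent dip = arctan|0.51517| = 27.3° (true dip is 30.0°, so apparent ≤ true as expected).

27.3°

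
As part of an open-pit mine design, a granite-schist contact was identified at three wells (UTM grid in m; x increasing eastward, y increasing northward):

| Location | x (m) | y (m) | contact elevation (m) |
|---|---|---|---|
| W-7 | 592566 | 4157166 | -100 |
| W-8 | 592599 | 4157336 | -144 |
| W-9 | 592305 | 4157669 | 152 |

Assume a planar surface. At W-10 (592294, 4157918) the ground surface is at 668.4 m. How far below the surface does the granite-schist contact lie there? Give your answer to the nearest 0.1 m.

517.6 m

Two edge vectors: W-7→W-8 = (33, 170, -44), W-7→W-9 = (-261, 503, 252).
Normal n = (W-7→W-8) × (W-7→W-9) = (64972, 3168, 60969).
So ∂z/∂x = −n_x/n_z = −1.065656317 and ∂z/∂y = −n_y/n_z = −0.051960833.
Intercept c from W-7: -100 + 631471.70 + 216009.81 = 847381.51.
At (592294, 4157918): z_contact = −631181.84 − 216048.88 + 847381.51 = 150.78 m.
Depth below ground = 668.4 − 150.78 = 517.6 m.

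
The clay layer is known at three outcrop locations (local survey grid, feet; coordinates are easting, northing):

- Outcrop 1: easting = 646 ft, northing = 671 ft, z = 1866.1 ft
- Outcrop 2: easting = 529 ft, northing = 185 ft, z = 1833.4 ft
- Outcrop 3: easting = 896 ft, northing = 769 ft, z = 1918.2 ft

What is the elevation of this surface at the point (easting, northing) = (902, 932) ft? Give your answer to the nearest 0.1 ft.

1922.5 ft

Two edge vectors: Outcrop 1→Outcrop 2 = (-117, -486, -32.7), Outcrop 1→Outcrop 3 = (250, 98, 52.1).
Normal n = (Outcrop 1→Outcrop 2) × (Outcrop 1→Outcrop 3) = (-22116, -2079.3, 110034).
So ∂z/∂easting = −n_x/n_z = 0.20099 and ∂z/∂northing = −n_y/n_z = 0.01890.
Intercept c from Outcrop 1: 1866.1 − 129.84 − 12.68 = 1723.58.
At (902, 932): z = 181.3 + 17.6 + 1723.58 = 1922.5 ft.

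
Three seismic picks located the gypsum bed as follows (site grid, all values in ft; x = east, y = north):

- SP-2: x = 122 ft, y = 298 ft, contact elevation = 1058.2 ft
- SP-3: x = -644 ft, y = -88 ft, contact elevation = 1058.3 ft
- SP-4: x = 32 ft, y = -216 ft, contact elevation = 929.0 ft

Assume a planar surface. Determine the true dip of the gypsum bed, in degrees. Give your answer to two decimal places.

Two edge vectors: SP-2→SP-3 = (-766, -386, 0.1), SP-2→SP-4 = (-90, -514, -129.2).
Normal n = (SP-2→SP-3) × (SP-2→SP-4) = (49922.6, -98976.2, 358984).
So ∂z/∂x = −n_x/n_z = −0.13907 and ∂z/∂y = −n_y/n_z = 0.27571.
Gradient magnitude |∇z| = √(a² + b²) = √(0.01934 + 0.07602) = 0.30880.
True dip = arctan(0.30880) = 17.16°, dipping toward SSE (azimuth ≈ 153°).

17.16°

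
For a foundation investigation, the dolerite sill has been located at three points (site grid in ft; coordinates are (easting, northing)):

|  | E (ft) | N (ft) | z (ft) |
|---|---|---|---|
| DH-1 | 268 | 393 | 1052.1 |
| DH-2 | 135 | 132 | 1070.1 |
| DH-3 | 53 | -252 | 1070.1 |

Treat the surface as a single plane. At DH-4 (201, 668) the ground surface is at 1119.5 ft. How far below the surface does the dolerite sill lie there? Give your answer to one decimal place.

38.1 ft

Let the plane be z = a·E + b·N + c.
DH-2−DH-1: −133a − 261b = 18;  DH-3−DH-1: −215a − 645b = 18.
Solving gives a = −0.23296, b = 0.04975.
Then c = 1052.1 − a·268 − b·393 = 1094.98.
At (201, 668): z_contact = −46.83 + 33.23 + 1094.98 = 1081.39 ft.
Depth below ground = 1119.5 − 1081.39 = 38.1 ft.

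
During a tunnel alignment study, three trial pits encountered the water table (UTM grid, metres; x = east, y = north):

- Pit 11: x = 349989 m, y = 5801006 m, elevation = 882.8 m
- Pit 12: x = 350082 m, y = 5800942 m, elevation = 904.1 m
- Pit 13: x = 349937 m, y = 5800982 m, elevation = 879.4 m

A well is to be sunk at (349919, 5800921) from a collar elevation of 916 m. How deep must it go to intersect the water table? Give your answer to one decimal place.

Two edge vectors: Pit 11→Pit 12 = (93, -64, 21.3), Pit 11→Pit 13 = (-52, -24, -3.4).
Normal n = (Pit 11→Pit 12) × (Pit 11→Pit 13) = (728.8, -791.4, -5560).
So ∂z/∂x = −n_x/n_z = 0.131079137 and ∂z/∂y = −n_y/n_z = −0.142338129.
Intercept c from Pit 11: 882.8 − 45876.26 + 825704.34 = 780710.89.
At (349919, 5800921): z_contact = 45867.08 − 825692.24 + 780710.89 = 885.72 m.
Depth below ground = 916 − 885.72 = 30.3 m.

30.3 m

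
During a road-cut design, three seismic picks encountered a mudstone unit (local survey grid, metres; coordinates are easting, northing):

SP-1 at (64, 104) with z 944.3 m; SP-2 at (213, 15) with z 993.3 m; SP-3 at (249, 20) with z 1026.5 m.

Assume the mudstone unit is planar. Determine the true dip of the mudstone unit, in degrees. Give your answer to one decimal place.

Two edge vectors: SP-1→SP-2 = (149, -89, 49), SP-1→SP-3 = (185, -84, 82.2).
Normal n = (SP-1→SP-2) × (SP-1→SP-3) = (-3199.8, -3182.8, 3949).
So ∂z/∂easting = −n_x/n_z = 0.81028 and ∂z/∂northing = −n_y/n_z = 0.80598.
Gradient magnitude |∇z| = √(a² + b²) = √(0.65656 + 0.64960) = 1.14287.
True dip = arctan(1.14287) = 48.8°, dipping toward SW (azimuth ≈ 225°).

48.8°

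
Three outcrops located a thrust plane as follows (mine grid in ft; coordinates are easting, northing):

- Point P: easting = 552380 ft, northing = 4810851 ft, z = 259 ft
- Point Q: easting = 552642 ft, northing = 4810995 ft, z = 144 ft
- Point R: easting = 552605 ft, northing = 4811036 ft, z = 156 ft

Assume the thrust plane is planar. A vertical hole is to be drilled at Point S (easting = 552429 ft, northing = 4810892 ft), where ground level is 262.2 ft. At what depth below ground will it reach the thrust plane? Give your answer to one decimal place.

25.7 ft

Let the plane be z = a·easting + b·northing + c.
Point Q−Point P: 262a + 144b = −115;  Point R−Point P: 225a + 185b = −103.
Solving gives a = −0.400933416, b = −0.069135034.
Then c = 259 − a·552380 − b·4810851 = 554324.95.
At (552429, 4810892): z_contact = −221487.25 − 332601.18 + 554324.95 = 236.52 ft.
Depth below ground = 262.2 − 236.52 = 25.7 ft.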